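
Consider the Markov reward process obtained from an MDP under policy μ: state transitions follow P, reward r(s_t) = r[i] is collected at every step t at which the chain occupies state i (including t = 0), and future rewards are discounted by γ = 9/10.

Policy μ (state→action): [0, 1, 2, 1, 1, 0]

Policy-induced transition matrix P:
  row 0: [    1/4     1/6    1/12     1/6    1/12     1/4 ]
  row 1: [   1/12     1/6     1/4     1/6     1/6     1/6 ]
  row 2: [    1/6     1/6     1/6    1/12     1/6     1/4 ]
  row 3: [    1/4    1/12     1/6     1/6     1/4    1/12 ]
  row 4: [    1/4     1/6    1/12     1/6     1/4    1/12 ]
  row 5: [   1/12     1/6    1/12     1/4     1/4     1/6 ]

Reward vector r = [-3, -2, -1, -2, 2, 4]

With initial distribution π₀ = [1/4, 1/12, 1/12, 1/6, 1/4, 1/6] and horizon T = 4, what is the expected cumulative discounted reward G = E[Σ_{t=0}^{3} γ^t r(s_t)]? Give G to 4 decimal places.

t=0: π = [0.2500, 0.0833, 0.0833, 0.1667, 0.2500, 0.1667], E[r] = -0.1667, γ^t·E[r] = -0.166667, running G = -0.166667
t=1: π = [0.2014, 0.1528, 0.1181, 0.1736, 0.1944, 0.1597], E[r] = -0.3472, γ^t·E[r] = -0.312500, running G = -0.479167
t=2: π = [0.1881, 0.1522, 0.1331, 0.1701, 0.1939, 0.1626], E[r] = -0.3038, γ^t·E[r] = -0.246094, running G = -0.725260
t=3: π = [0.1864, 0.1525, 0.1340, 0.1691, 0.1949, 0.1631], E[r] = -0.2944, γ^t·E[r] = -0.214594, running G = -0.939854

G = -0.9399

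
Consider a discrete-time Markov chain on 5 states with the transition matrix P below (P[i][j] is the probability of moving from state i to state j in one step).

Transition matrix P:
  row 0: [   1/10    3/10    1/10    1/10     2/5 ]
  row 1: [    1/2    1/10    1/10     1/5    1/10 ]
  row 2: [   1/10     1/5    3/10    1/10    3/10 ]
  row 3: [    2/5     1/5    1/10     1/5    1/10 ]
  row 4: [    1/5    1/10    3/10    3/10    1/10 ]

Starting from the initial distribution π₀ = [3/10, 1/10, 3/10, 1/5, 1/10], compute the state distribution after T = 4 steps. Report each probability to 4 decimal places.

t=0: π = [0.3000, 0.1000, 0.3000, 0.2000, 0.1000]
t=1: π = [0.2100, 0.2100, 0.1800, 0.1500, 0.2500]
t=2: π = [0.2540, 0.1750, 0.1860, 0.1860, 0.1990]
t=3: π = [0.2457, 0.1880, 0.1770, 0.1759, 0.2134]
t=4: π = [0.2493, 0.1844, 0.1781, 0.1791, 0.2091]

π = [0.2493, 0.1844, 0.1781, 0.1791, 0.2091]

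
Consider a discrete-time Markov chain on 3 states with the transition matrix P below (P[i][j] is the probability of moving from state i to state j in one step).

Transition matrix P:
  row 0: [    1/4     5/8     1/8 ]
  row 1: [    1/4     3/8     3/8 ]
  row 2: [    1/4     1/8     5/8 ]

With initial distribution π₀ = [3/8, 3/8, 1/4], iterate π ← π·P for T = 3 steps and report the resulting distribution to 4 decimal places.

π = [0.2500, 0.3379, 0.4121]

t=0: π = [0.3750, 0.3750, 0.2500]
t=1: π = [0.2500, 0.4063, 0.3438]
t=2: π = [0.2500, 0.3516, 0.3984]
t=3: π = [0.2500, 0.3379, 0.4121]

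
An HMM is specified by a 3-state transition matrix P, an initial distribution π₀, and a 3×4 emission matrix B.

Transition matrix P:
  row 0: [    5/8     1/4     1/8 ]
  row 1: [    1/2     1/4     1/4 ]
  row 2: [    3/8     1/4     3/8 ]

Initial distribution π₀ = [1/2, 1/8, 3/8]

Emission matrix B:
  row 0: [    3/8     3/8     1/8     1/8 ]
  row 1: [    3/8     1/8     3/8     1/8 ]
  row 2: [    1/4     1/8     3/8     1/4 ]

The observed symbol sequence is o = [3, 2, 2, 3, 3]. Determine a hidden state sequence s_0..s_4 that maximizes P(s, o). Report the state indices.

path = [2, 2, 2, 2, 2]

t=0: δ = [6.250e-02, 1.562e-02, 9.375e-02]  (obs o_0=3)
t=1: δ = [4.883e-03, 8.789e-03, 1.318e-02]  ψ = [0, 2, 2]  (obs o_1=2)
t=2: δ = [6.180e-04, 1.236e-03, 1.854e-03]  ψ = [2, 2, 2]  (obs o_2=2)
t=3: δ = [8.690e-05, 5.794e-05, 1.738e-04]  ψ = [2, 2, 2]  (obs o_3=3)
t=4: δ = [8.147e-06, 5.431e-06, 1.629e-05]  ψ = [2, 2, 2]  (obs o_4=3)
backtrack: best end state = 2; path = [2, 2, 2, 2, 2]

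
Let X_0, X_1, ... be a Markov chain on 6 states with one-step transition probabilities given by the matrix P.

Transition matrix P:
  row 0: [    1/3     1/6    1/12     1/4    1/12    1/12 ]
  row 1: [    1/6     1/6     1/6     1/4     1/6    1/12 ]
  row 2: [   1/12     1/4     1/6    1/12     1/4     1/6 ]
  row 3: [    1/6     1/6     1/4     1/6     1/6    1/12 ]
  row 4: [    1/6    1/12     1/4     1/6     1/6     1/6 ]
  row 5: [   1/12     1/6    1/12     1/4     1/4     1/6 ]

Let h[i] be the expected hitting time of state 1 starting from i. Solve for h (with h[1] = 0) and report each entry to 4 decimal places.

h = [6.0102, 0.0000, 5.5641, 5.9782, 6.4862, 6.0968]

First-step conditioning: h[1] = 0; for i ≠ 1, h[i] = 1 + Σ_k P[i][k]·h[k].
  h[0] = 1 + 1/3·h[0] + 1/12·h[2] + 1/4·h[3] + 1/12·h[4] + 1/12·h[5]
  h[2] = 1 + 1/12·h[0] + 1/6·h[2] + 1/12·h[3] + 1/4·h[4] + 1/6·h[5]
  h[3] = 1 + 1/6·h[0] + 1/4·h[2] + 1/6·h[3] + 1/6·h[4] + 1/12·h[5]
  h[4] = 1 + 1/6·h[0] + 1/4·h[2] + 1/6·h[3] + 1/6·h[4] + 1/6·h[5]
  h[5] = 1 + 1/12·h[0] + 1/12·h[2] + 1/4·h[3] + 1/4·h[4] + 1/6·h[5]
Solving the 5×5 linear system over states ≠ 1 gives exactly h = [102492/17053, 0, 94884/17053, 101946/17053, 110610/17053, 103968/17053] (h[1] = 0 is the target).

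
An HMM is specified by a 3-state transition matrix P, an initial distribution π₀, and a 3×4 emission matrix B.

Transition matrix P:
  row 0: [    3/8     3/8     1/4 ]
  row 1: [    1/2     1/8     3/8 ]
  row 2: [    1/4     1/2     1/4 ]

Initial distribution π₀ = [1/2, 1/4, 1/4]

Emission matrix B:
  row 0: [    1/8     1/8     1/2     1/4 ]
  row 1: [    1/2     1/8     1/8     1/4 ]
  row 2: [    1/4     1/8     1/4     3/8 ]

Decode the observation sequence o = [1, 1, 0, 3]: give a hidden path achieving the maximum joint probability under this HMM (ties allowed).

t=0: δ = [6.250e-02, 3.125e-02, 3.125e-02]  (obs o_0=1)
t=1: δ = [2.930e-03, 2.930e-03, 1.953e-03]  ψ = [0, 0, 0]  (obs o_1=1)
t=2: δ = [1.831e-04, 5.493e-04, 2.747e-04]  ψ = [1, 0, 1]  (obs o_2=0)
t=3: δ = [6.866e-05, 3.433e-05, 7.725e-05]  ψ = [1, 2, 1]  (obs o_3=3)
backtrack: best end state = 2; path = [0, 0, 1, 2]

path = [0, 0, 1, 2]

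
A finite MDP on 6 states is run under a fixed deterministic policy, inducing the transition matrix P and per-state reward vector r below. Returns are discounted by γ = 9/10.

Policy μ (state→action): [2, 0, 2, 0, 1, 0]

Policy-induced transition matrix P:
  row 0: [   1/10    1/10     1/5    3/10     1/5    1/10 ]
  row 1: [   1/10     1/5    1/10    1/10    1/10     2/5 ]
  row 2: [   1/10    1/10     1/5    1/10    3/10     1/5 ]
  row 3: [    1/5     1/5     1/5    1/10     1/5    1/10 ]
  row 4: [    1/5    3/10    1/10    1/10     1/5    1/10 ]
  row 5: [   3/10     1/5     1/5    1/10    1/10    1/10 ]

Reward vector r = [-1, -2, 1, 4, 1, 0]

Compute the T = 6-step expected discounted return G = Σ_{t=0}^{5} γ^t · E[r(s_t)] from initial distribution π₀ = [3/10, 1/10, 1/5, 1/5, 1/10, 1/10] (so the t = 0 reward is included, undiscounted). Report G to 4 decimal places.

t=0: π = [0.3000, 0.1000, 0.2000, 0.2000, 0.1000, 0.1000], E[r] = 0.6000, γ^t·E[r] = 0.600000, running G = 0.600000
t=1: π = [0.1500, 0.1600, 0.1800, 0.1600, 0.2000, 0.1500], E[r] = 0.5500, γ^t·E[r] = 0.495000, running G = 1.095000
t=2: π = [0.1660, 0.1870, 0.1640, 0.1300, 0.1870, 0.1660], E[r] = 0.3310, γ^t·E[r] = 0.268110, running G = 1.363110
t=3: π = [0.1649, 0.1857, 0.1626, 0.1332, 0.1811, 0.1725], E[r] = 0.3402, γ^t·E[r] = 0.248006, running G = 1.611116
t=4: π = [0.1659, 0.1854, 0.1633, 0.1330, 0.1804, 0.1720], E[r] = 0.3390, γ^t·E[r] = 0.222438, running G = 1.833553
t=5: π = [0.1657, 0.1851, 0.1634, 0.1332, 0.1806, 0.1719], E[r] = 0.3408, γ^t·E[r] = 0.201232, running G = 2.034786

G = 2.0348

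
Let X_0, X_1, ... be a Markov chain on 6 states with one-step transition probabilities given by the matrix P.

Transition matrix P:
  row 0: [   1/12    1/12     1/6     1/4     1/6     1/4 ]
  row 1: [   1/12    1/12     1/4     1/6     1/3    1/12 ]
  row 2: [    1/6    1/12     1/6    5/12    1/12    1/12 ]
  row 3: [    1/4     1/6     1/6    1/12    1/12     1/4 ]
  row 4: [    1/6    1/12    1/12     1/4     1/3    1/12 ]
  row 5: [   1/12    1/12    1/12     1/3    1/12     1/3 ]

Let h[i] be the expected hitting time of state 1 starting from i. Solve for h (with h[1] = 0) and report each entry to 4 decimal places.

First-step conditioning: h[1] = 0; for i ≠ 1, h[i] = 1 + Σ_k P[i][k]·h[k].
  h[0] = 1 + 1/12·h[0] + 1/6·h[2] + 1/4·h[3] + 1/6·h[4] + 1/4·h[5]
  h[2] = 1 + 1/6·h[0] + 1/6·h[2] + 5/12·h[3] + 1/12·h[4] + 1/12·h[5]
  h[3] = 1 + 1/4·h[0] + 1/6·h[2] + 1/12·h[3] + 1/12·h[4] + 1/4·h[5]
  h[4] = 1 + 1/6·h[0] + 1/12·h[2] + 1/4·h[3] + 1/3·h[4] + 1/12·h[5]
  h[5] = 1 + 1/12·h[0] + 1/12·h[2] + 1/3·h[3] + 1/12·h[4] + 1/3·h[5]
Solving the 5×5 linear system over states ≠ 1 gives exactly h = [8863/923, 0, 8764/923, 16457/1846, 8883/923, 17625/1846] (h[1] = 0 is the target).

h = [9.6024, 0.0000, 9.4951, 8.9150, 9.6241, 9.5477]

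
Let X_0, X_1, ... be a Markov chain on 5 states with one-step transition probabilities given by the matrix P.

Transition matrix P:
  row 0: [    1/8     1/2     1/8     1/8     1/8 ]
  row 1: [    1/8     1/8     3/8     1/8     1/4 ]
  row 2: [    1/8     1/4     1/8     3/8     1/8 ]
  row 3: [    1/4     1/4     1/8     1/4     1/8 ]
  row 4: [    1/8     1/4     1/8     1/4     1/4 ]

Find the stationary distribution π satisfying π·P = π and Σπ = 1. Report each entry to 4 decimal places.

π = [0.1528, 0.2562, 0.1890, 0.2225, 0.1795]

Balance equations π_j = Σ_i π_i·P[i][j]:
  π_0 = 1/8·π_0 + 1/8·π_1 + 1/8·π_2 + 1/4·π_3 + 1/8·π_4
  π_1 = 1/2·π_0 + 1/8·π_1 + 1/4·π_2 + 1/4·π_3 + 1/4·π_4
  π_2 = 1/8·π_0 + 3/8·π_1 + 1/8·π_2 + 1/8·π_3 + 1/8·π_4
  π_3 = 1/8·π_0 + 1/8·π_1 + 3/8·π_2 + 1/4·π_3 + 1/4·π_4
  normalize: π_0 + π_1 + π_2 + π_3 + π_4 = 1
Solving the linear system gives exactly π = [239/1564, 601/2346, 887/4692, 87/391, 421/2346].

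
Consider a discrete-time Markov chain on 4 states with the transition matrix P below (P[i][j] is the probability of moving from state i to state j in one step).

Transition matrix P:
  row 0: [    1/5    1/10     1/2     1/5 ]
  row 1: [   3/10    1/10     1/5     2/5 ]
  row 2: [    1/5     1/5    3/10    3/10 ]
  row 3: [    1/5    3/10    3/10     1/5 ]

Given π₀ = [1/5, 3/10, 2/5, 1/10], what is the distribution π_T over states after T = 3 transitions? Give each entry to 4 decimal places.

π = [0.2191, 0.1856, 0.3241, 0.2712]

t=0: π = [0.2000, 0.3000, 0.4000, 0.1000]
t=1: π = [0.2300, 0.1600, 0.3100, 0.3000]
t=2: π = [0.2160, 0.1910, 0.3300, 0.2630]
t=3: π = [0.2191, 0.1856, 0.3241, 0.2712]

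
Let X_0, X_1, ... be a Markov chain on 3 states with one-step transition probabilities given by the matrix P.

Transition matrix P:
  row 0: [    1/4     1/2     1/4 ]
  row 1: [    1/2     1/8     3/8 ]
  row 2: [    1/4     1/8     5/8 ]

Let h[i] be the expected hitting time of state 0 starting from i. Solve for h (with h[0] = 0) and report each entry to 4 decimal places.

First-step conditioning: h[0] = 0; for i ≠ 0, h[i] = 1 + Σ_k P[i][k]·h[k].
  h[1] = 1 + 1/8·h[1] + 3/8·h[2]
  h[2] = 1 + 1/8·h[1] + 5/8·h[2]
Solving the 2×2 linear system over states ≠ 0 gives exactly h = [0, 8/3, 32/9] (h[0] = 0 is the target).

h = [0.0000, 2.6667, 3.5556]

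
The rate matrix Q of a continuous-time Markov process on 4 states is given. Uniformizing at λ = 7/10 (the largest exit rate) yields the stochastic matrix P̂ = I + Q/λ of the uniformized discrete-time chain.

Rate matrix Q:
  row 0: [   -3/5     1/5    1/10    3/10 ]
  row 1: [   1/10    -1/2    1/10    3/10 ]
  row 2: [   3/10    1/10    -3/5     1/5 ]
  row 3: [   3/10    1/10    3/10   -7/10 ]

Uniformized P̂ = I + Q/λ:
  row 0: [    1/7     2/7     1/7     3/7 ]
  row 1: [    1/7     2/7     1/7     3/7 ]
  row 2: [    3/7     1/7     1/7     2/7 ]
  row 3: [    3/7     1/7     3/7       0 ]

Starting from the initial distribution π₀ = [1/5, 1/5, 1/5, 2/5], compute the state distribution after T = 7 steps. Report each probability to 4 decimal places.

t=0: π = [0.2000, 0.2000, 0.2000, 0.4000]
t=1: π = [0.3143, 0.2000, 0.2571, 0.2286]
t=2: π = [0.2816, 0.2163, 0.2082, 0.2939]
t=3: π = [0.2863, 0.2140, 0.2268, 0.2729]
t=4: π = [0.2856, 0.2143, 0.2208, 0.2792]
t=5: π = [0.2857, 0.2143, 0.2226, 0.2774]
t=6: π = [0.2857, 0.2143, 0.2221, 0.2779]
t=7: π = [0.2857, 0.2143, 0.2223, 0.2777]

π = [0.2857, 0.2143, 0.2223, 0.2777]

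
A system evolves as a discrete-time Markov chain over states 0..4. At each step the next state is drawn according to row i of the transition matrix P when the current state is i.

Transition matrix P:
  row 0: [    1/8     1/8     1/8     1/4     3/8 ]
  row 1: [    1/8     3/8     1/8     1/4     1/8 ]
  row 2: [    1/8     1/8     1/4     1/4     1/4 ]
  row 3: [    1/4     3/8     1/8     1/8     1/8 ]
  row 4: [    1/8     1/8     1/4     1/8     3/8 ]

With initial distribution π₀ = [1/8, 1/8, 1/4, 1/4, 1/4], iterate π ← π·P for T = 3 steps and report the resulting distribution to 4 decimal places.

t=0: π = [0.1250, 0.1250, 0.2500, 0.2500, 0.2500]
t=1: π = [0.1563, 0.2188, 0.1875, 0.1875, 0.2500]
t=2: π = [0.1484, 0.2266, 0.1797, 0.1953, 0.2500]
t=3: π = [0.1494, 0.2305, 0.1787, 0.1943, 0.2471]

π = [0.1494, 0.2305, 0.1787, 0.1943, 0.2471]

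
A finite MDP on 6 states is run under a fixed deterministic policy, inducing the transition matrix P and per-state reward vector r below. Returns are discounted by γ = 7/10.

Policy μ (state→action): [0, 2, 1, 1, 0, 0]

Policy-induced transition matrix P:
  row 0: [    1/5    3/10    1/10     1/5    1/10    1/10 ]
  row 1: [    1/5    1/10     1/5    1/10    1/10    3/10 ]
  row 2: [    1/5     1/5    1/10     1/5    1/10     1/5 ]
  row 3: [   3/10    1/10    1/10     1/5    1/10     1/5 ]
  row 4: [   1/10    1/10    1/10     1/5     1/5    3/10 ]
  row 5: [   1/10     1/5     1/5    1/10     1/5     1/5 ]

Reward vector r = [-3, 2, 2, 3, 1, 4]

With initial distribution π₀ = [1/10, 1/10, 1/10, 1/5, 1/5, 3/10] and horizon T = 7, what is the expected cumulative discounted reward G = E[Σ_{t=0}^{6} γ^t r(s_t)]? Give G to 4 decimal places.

G = 5.3262

t=0: π = [0.1000, 0.1000, 0.1000, 0.2000, 0.2000, 0.3000], E[r] = 2.1000, γ^t·E[r] = 2.100000, running G = 2.100000
t=1: π = [0.1700, 0.1600, 0.1400, 0.1600, 0.1500, 0.2200], E[r] = 1.6000, γ^t·E[r] = 1.120000, running G = 3.220000
t=2: π = [0.1790, 0.1700, 0.1380, 0.1620, 0.1370, 0.2140], E[r] = 1.5580, γ^t·E[r] = 0.763420, running G = 3.983420
t=3: π = [0.1811, 0.1710, 0.1384, 0.1616, 0.1351, 0.2128], E[r] = 1.5466, γ^t·E[r] = 0.530484, running G = 4.513904
t=4: π = [0.1814, 0.1713, 0.1384, 0.1616, 0.1348, 0.2125], E[r] = 1.5450, γ^t·E[r] = 0.370950, running G = 4.884853
t=5: π = [0.1814, 0.1714, 0.1384, 0.1616, 0.1347, 0.2125], E[r] = 1.5447, γ^t·E[r] = 0.259613, running G = 5.144467
t=6: π = [0.1814, 0.1714, 0.1384, 0.1616, 0.1347, 0.2125], E[r] = 1.5446, γ^t·E[r] = 0.181723, running G = 5.326190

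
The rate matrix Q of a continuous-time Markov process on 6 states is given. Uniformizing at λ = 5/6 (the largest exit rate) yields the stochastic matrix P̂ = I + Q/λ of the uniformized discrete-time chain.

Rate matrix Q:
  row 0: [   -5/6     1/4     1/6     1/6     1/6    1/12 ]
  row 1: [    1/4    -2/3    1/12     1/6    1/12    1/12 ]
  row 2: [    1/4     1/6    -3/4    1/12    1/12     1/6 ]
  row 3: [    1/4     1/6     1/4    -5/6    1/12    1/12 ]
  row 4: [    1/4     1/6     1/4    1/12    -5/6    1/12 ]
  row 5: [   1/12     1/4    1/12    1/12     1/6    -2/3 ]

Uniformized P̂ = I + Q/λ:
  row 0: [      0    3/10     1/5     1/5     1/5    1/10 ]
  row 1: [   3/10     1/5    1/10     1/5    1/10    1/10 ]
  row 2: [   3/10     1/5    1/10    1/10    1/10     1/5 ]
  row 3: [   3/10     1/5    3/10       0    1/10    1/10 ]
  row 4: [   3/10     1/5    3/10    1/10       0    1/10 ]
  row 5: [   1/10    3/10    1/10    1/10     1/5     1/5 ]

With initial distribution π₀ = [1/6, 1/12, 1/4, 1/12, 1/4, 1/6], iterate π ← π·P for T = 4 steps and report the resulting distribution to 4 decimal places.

t=0: π = [0.1667, 0.0833, 0.2500, 0.0833, 0.2500, 0.1667]
t=1: π = [0.2167, 0.2333, 0.1833, 0.1167, 0.1083, 0.1417]
t=2: π = [0.2067, 0.2358, 0.1667, 0.1333, 0.1250, 0.1325]
t=3: π = [0.2115, 0.2339, 0.1723, 0.1309, 0.1214, 0.1299]
t=4: π = [0.2106, 0.2341, 0.1716, 0.1315, 0.1220, 0.1302]

π = [0.2106, 0.2341, 0.1716, 0.1315, 0.1220, 0.1302]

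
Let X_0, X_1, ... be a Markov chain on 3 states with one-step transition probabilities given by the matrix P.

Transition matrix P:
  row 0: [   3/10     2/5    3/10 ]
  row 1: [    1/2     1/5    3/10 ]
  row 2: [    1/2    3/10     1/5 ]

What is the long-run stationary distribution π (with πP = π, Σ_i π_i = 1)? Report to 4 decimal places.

π = [0.4167, 0.3106, 0.2727]

Balance equations π_j = Σ_i π_i·P[i][j]:
  π_0 = 3/10·π_0 + 1/2·π_1 + 1/2·π_2
  π_1 = 2/5·π_0 + 1/5·π_1 + 3/10·π_2
  normalize: π_0 + π_1 + π_2 = 1
Solving the linear system gives exactly π = [5/12, 41/132, 3/11].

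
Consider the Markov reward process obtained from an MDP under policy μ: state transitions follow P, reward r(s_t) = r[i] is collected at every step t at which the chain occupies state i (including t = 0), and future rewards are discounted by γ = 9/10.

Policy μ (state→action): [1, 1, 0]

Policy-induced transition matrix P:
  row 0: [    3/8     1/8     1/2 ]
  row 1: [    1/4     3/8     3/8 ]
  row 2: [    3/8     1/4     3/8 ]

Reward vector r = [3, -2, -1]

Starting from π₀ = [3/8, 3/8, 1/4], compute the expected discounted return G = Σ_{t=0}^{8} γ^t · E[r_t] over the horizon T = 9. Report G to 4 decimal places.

t=0: π = [0.3750, 0.3750, 0.2500], E[r] = 0.1250, γ^t·E[r] = 0.125000, running G = 0.125000
t=1: π = [0.3281, 0.2500, 0.4219], E[r] = 0.0625, γ^t·E[r] = 0.056250, running G = 0.181250
t=2: π = [0.3438, 0.2402, 0.4160], E[r] = 0.1348, γ^t·E[r] = 0.109160, running G = 0.290410
t=3: π = [0.3450, 0.2371, 0.4180], E[r] = 0.1428, γ^t·E[r] = 0.104117, running G = 0.394528
t=4: π = [0.3454, 0.2365, 0.4181], E[r] = 0.1450, γ^t·E[r] = 0.095107, running G = 0.489635
t=5: π = [0.3454, 0.2364, 0.4182], E[r] = 0.1454, γ^t·E[r] = 0.085829, running G = 0.575463
t=6: π = [0.3455, 0.2364, 0.4182], E[r] = 0.1454, γ^t·E[r] = 0.077290, running G = 0.652753
t=7: π = [0.3455, 0.2364, 0.4182], E[r] = 0.1455, γ^t·E[r] = 0.069568, running G = 0.722321
t=8: π = [0.3455, 0.2364, 0.4182], E[r] = 0.1455, γ^t·E[r] = 0.062613, running G = 0.784934

G = 0.7849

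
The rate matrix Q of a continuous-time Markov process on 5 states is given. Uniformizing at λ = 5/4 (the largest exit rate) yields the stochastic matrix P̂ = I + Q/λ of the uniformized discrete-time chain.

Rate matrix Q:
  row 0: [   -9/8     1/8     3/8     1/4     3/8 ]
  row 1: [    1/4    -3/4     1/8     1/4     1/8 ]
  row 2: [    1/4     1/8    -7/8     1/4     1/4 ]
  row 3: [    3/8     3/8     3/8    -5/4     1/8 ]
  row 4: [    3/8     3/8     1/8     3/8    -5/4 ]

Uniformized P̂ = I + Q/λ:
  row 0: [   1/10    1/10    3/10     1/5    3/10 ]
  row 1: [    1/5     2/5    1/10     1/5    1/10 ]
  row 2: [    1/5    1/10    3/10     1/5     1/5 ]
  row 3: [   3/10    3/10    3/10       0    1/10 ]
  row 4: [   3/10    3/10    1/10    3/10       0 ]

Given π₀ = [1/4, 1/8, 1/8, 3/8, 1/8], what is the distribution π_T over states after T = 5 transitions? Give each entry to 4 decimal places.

t=0: π = [0.2500, 0.1250, 0.1250, 0.3750, 0.1250]
t=1: π = [0.2250, 0.2375, 0.2500, 0.1375, 0.1500]
t=2: π = [0.2063, 0.2288, 0.2225, 0.1875, 0.1550]
t=3: π = [0.2136, 0.2371, 0.2233, 0.1780, 0.1480]
t=4: π = [0.2112, 0.2363, 0.2230, 0.1792, 0.1503]
t=5: π = [0.2118, 0.2368, 0.2227, 0.1792, 0.1495]

π = [0.2118, 0.2368, 0.2227, 0.1792, 0.1495]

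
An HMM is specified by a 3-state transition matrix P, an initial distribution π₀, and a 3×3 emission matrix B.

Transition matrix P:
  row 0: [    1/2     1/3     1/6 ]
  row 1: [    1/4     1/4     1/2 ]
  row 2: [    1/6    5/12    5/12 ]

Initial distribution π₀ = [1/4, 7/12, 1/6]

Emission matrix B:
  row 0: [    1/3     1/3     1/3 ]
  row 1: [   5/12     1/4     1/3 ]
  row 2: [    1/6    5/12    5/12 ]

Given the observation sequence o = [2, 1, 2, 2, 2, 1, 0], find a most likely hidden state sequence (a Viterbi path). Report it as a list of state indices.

path = [1, 2, 2, 2, 2, 2, 1]

t=0: δ = [8.333e-02, 1.944e-01, 6.944e-02]  (obs o_0=2)
t=1: δ = [1.620e-02, 1.215e-02, 4.051e-02]  ψ = [1, 1, 1]  (obs o_1=1)
t=2: δ = [2.701e-03, 5.626e-03, 7.033e-03]  ψ = [0, 2, 2]  (obs o_2=2)
t=3: δ = [4.689e-04, 9.768e-04, 1.221e-03]  ψ = [1, 2, 2]  (obs o_3=2)
t=4: δ = [8.140e-05, 1.696e-04, 2.120e-04]  ψ = [1, 2, 2]  (obs o_4=2)
t=5: δ = [1.413e-05, 2.208e-05, 3.680e-05]  ψ = [1, 2, 2]  (obs o_5=1)
t=6: δ = [2.355e-06, 6.389e-06, 2.556e-06]  ψ = [0, 2, 2]  (obs o_6=0)
backtrack: best end state = 1; path = [1, 2, 2, 2, 2, 2, 1]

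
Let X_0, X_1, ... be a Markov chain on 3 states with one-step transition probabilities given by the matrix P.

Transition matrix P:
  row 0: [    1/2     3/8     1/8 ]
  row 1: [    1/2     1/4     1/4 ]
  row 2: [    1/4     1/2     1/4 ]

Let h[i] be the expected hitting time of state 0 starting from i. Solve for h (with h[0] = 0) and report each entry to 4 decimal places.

First-step conditioning: h[0] = 0; for i ≠ 0, h[i] = 1 + Σ_k P[i][k]·h[k].
  h[1] = 1 + 1/4·h[1] + 1/4·h[2]
  h[2] = 1 + 1/2·h[1] + 1/4·h[2]
Solving the 2×2 linear system over states ≠ 0 gives exactly h = [0, 16/7, 20/7] (h[0] = 0 is the target).

h = [0.0000, 2.2857, 2.8571]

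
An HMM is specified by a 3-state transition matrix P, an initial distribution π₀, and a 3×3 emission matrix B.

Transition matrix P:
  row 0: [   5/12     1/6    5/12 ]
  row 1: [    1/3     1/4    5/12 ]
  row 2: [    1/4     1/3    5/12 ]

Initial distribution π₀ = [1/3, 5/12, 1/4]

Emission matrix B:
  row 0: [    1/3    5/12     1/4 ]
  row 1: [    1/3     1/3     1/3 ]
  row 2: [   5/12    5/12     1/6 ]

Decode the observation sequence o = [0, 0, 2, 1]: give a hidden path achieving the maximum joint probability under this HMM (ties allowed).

path = [1, 2, 1, 2]

t=0: δ = [1.111e-01, 1.389e-01, 1.042e-01]  (obs o_0=0)
t=1: δ = [1.543e-02, 1.157e-02, 2.411e-02]  ψ = [0, 1, 1]  (obs o_1=0)
t=2: δ = [1.608e-03, 2.679e-03, 1.674e-03]  ψ = [0, 2, 2]  (obs o_2=2)
t=3: δ = [3.721e-04, 2.233e-04, 4.651e-04]  ψ = [1, 1, 1]  (obs o_3=1)
backtrack: best end state = 2; path = [1, 2, 1, 2]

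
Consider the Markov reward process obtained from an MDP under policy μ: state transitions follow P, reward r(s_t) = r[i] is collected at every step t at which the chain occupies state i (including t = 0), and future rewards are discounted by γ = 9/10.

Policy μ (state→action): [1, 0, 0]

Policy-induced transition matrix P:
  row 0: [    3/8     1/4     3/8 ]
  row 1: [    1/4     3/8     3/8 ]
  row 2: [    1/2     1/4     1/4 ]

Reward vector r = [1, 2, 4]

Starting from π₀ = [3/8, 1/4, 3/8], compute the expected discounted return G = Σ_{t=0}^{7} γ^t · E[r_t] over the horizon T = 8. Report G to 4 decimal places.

G = 13.0900

t=0: π = [0.3750, 0.2500, 0.3750], E[r] = 2.3750, γ^t·E[r] = 2.375000, running G = 2.375000
t=1: π = [0.3906, 0.2813, 0.3281], E[r] = 2.2656, γ^t·E[r] = 2.039063, running G = 4.414063
t=2: π = [0.3809, 0.2852, 0.3340], E[r] = 2.2871, γ^t·E[r] = 1.852559, running G = 6.266621
t=3: π = [0.3811, 0.2856, 0.3333], E[r] = 2.2854, γ^t·E[r] = 1.666057, running G = 7.932678
t=4: π = [0.3810, 0.2857, 0.3333], E[r] = 2.2857, γ^t·E[r] = 1.499671, running G = 9.432349
t=5: π = [0.3810, 0.2857, 0.3333], E[r] = 2.2857, γ^t·E[r] = 1.349689, running G = 10.782038
t=6: π = [0.3810, 0.2857, 0.3333], E[r] = 2.2857, γ^t·E[r] = 1.214722, running G = 11.996760
t=7: π = [0.3810, 0.2857, 0.3333], E[r] = 2.2857, γ^t·E[r] = 1.093250, running G = 13.090010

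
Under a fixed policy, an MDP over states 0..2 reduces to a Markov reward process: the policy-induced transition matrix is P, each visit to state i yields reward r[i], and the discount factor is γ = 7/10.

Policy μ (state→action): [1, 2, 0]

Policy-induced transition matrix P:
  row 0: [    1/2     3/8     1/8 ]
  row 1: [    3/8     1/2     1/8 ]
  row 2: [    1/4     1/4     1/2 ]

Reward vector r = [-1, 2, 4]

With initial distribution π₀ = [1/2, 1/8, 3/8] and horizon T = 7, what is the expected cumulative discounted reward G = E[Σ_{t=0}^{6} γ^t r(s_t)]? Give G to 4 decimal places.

G = 3.8846

t=0: π = [0.5000, 0.1250, 0.3750], E[r] = 1.2500, γ^t·E[r] = 1.250000, running G = 1.250000
t=1: π = [0.3906, 0.3438, 0.2656], E[r] = 1.3594, γ^t·E[r] = 0.951563, running G = 2.201563
t=2: π = [0.3906, 0.3848, 0.2246], E[r] = 1.2773, γ^t·E[r] = 0.625898, running G = 2.827461
t=3: π = [0.3958, 0.3950, 0.2092], E[r] = 1.2312, γ^t·E[r] = 0.422302, running G = 3.249763
t=4: π = [0.3983, 0.3982, 0.2035], E[r] = 1.2120, γ^t·E[r] = 0.290995, running G = 3.540758
t=5: π = [0.3994, 0.3993, 0.2013], E[r] = 1.2045, γ^t·E[r] = 0.202445, running G = 3.743203
t=6: π = [0.3998, 0.3998, 0.2005], E[r] = 1.2017, γ^t·E[r] = 0.141379, running G = 3.884582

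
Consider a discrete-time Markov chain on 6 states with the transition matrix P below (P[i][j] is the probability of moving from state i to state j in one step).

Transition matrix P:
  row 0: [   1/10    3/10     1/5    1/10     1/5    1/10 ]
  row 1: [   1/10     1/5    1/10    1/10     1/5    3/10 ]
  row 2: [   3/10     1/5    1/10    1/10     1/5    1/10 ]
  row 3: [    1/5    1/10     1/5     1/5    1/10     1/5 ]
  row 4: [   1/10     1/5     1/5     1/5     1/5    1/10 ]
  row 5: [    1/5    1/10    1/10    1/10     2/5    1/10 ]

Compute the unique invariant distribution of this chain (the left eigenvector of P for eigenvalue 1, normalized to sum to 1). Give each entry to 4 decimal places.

π = [0.1588, 0.1873, 0.1511, 0.1352, 0.2167, 0.1510]

Balance equations π_j = Σ_i π_i·P[i][j]:
  π_0 = 1/10·π_0 + 1/10·π_1 + 3/10·π_2 + 1/5·π_3 + 1/10·π_4 + 1/5·π_5
  π_1 = 3/10·π_0 + 1/5·π_1 + 1/5·π_2 + 1/10·π_3 + 1/5·π_4 + 1/10·π_5
  π_2 = 1/5·π_0 + 1/10·π_1 + 1/10·π_2 + 1/5·π_3 + 1/5·π_4 + 1/10·π_5
  π_3 = 1/10·π_0 + 1/10·π_1 + 1/10·π_2 + 1/5·π_3 + 1/5·π_4 + 1/10·π_5
  π_4 = 1/5·π_0 + 1/5·π_1 + 1/5·π_2 + 1/10·π_3 + 1/5·π_4 + 2/5·π_5
  normalize: π_0 + π_1 + π_2 + π_3 + π_4 + π_5 = 1
Solving the linear system gives exactly π = [8995/56633, 21211/113266, 17111/113266, 7656/56633, 12271/56633, 8550/56633].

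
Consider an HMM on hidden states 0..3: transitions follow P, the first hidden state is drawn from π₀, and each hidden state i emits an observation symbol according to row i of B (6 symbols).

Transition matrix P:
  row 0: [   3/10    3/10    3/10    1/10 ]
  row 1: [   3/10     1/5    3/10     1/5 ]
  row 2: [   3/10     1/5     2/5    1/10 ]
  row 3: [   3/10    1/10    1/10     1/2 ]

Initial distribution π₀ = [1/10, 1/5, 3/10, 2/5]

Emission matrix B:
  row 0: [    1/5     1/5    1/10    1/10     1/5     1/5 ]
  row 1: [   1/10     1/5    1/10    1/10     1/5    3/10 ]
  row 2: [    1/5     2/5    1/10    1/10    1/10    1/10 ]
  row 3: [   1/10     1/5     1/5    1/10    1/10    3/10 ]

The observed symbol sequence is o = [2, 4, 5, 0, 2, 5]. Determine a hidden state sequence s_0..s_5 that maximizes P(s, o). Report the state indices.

t=0: δ = [1.000e-02, 2.000e-02, 3.000e-02, 8.000e-02]  (obs o_0=2)
t=1: δ = [4.800e-03, 1.600e-03, 1.200e-03, 4.000e-03]  ψ = [3, 3, 2, 3]  (obs o_1=4)
t=2: δ = [2.880e-04, 4.320e-04, 1.440e-04, 6.000e-04]  ψ = [0, 0, 0, 3]  (obs o_2=5)
t=3: δ = [3.600e-05, 8.640e-06, 2.592e-05, 3.000e-05]  ψ = [3, 0, 1, 3]  (obs o_3=0)
t=4: δ = [1.080e-06, 1.080e-06, 1.080e-06, 3.000e-06]  ψ = [0, 0, 0, 3]  (obs o_4=2)
t=5: δ = [1.800e-07, 9.720e-08, 4.320e-08, 4.500e-07]  ψ = [3, 0, 2, 3]  (obs o_5=5)
backtrack: best end state = 3; path = [3, 3, 3, 3, 3, 3]

path = [3, 3, 3, 3, 3, 3]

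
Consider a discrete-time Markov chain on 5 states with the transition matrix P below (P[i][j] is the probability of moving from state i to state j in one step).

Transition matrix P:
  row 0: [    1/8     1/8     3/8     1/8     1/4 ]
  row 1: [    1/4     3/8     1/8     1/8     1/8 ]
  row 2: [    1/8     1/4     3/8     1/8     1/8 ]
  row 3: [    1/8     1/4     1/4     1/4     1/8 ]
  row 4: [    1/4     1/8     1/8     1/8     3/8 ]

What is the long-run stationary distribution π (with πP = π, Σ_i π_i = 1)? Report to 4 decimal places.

Balance equations π_j = Σ_i π_i·P[i][j]:
  π_0 = 1/8·π_0 + 1/4·π_1 + 1/8·π_2 + 1/8·π_3 + 1/4·π_4
  π_1 = 1/8·π_0 + 3/8·π_1 + 1/4·π_2 + 1/4·π_3 + 1/8·π_4
  π_2 = 3/8·π_0 + 1/8·π_1 + 3/8·π_2 + 1/4·π_3 + 1/8·π_4
  π_3 = 1/8·π_0 + 1/8·π_1 + 1/8·π_2 + 1/4·π_3 + 1/8·π_4
  normalize: π_0 + π_1 + π_2 + π_3 + π_4 = 1
Solving the linear system gives exactly π = [5/28, 13/56, 1/4, 1/7, 11/56].

π = [0.1786, 0.2321, 0.2500, 0.1429, 0.1964]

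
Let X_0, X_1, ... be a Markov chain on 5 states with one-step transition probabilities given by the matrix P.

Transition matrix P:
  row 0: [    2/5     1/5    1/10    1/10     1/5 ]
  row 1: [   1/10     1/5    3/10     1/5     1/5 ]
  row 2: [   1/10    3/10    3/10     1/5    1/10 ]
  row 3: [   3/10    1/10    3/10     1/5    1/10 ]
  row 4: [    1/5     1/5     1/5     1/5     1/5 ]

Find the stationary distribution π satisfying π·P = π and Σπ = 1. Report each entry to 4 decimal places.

π = [0.2164, 0.2063, 0.2409, 0.1784, 0.1581]

Balance equations π_j = Σ_i π_i·P[i][j]:
  π_0 = 2/5·π_0 + 1/10·π_1 + 1/10·π_2 + 3/10·π_3 + 1/5·π_4
  π_1 = 1/5·π_0 + 1/5·π_1 + 3/10·π_2 + 1/10·π_3 + 1/5·π_4
  π_2 = 1/10·π_0 + 3/10·π_1 + 3/10·π_2 + 3/10·π_3 + 1/5·π_4
  π_3 = 1/10·π_0 + 1/5·π_1 + 1/5·π_2 + 1/5·π_3 + 1/5·π_4
  normalize: π_0 + π_1 + π_2 + π_3 + π_4 = 1
Solving the linear system gives exactly π = [256/1183, 244/1183, 285/1183, 211/1183, 187/1183].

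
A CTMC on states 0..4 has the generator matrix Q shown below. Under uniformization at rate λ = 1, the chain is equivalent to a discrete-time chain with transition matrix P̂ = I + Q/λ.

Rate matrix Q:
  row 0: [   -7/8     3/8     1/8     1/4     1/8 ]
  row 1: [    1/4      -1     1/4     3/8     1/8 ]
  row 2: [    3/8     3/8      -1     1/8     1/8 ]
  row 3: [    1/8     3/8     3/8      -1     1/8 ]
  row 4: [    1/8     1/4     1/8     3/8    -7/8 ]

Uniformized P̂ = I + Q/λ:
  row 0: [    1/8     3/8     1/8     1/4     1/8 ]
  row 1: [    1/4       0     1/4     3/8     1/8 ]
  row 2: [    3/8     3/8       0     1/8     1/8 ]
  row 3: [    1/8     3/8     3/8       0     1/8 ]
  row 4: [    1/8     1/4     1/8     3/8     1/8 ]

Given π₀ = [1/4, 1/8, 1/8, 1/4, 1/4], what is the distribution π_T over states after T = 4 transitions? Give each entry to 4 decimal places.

π = [0.2053, 0.2595, 0.1889, 0.2213, 0.1250]

t=0: π = [0.2500, 0.1250, 0.1250, 0.2500, 0.2500]
t=1: π = [0.1719, 0.2969, 0.1875, 0.2188, 0.1250]
t=2: π = [0.2090, 0.2480, 0.1934, 0.2246, 0.1250]
t=3: π = [0.2043, 0.2664, 0.1880, 0.2163, 0.1250]
t=4: π = [0.2053, 0.2595, 0.1889, 0.2213, 0.1250]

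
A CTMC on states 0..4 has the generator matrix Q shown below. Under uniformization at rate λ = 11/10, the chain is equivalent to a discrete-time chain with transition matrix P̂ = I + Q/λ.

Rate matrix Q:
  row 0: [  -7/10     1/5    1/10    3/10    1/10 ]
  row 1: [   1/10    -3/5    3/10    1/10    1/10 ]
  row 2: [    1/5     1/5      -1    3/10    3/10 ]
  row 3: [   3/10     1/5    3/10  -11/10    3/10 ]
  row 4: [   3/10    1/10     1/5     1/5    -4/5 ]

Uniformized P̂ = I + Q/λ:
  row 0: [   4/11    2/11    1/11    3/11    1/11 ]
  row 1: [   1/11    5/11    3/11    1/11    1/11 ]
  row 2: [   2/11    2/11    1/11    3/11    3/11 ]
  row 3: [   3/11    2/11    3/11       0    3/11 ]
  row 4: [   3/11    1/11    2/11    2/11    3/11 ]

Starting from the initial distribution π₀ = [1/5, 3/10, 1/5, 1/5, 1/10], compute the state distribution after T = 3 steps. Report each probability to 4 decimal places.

π = [0.2343, 0.2289, 0.1811, 0.1673, 0.1884]

t=0: π = [0.2000, 0.3000, 0.2000, 0.2000, 0.1000]
t=1: π = [0.2182, 0.2545, 0.1909, 0.1545, 0.1818]
t=2: π = [0.2289, 0.2347, 0.1818, 0.1678, 0.1868]
t=3: π = [0.2343, 0.2289, 0.1811, 0.1673, 0.1884]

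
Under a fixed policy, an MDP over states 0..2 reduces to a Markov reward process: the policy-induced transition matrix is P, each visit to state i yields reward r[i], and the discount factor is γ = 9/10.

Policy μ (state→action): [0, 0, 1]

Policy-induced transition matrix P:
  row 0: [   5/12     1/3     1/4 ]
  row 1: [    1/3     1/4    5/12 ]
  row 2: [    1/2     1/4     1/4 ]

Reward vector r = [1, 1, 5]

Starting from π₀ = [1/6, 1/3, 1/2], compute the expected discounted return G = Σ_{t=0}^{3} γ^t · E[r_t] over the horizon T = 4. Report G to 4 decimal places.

G = 8.3594

t=0: π = [0.1667, 0.3333, 0.5000], E[r] = 3.0000, γ^t·E[r] = 3.000000, running G = 3.000000
t=1: π = [0.4306, 0.2639, 0.3056], E[r] = 2.2222, γ^t·E[r] = 2.000000, running G = 5.000000
t=2: π = [0.4201, 0.2859, 0.2940], E[r] = 2.1759, γ^t·E[r] = 1.762500, running G = 6.762500
t=3: π = [0.4173, 0.2850, 0.2976], E[r] = 2.1906, γ^t·E[r] = 1.596938, running G = 8.359438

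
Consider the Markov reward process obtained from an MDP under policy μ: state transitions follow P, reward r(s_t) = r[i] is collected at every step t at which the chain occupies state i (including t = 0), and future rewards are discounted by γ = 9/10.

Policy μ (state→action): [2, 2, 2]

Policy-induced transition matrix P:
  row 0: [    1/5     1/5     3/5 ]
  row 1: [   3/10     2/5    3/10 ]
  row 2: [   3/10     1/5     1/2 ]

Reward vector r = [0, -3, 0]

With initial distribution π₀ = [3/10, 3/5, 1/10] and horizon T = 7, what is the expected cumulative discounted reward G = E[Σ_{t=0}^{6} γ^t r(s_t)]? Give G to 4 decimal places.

G = -5.1933

t=0: π = [0.3000, 0.6000, 0.1000], E[r] = -1.8000, γ^t·E[r] = -1.800000, running G = -1.800000
t=1: π = [0.2700, 0.3200, 0.4100], E[r] = -0.9600, γ^t·E[r] = -0.864000, running G = -2.664000
t=2: π = [0.2730, 0.2640, 0.4630], E[r] = -0.7920, γ^t·E[r] = -0.641520, running G = -3.305520
t=3: π = [0.2727, 0.2528, 0.4745], E[r] = -0.7584, γ^t·E[r] = -0.552874, running G = -3.858394
t=4: π = [0.2727, 0.2506, 0.4767], E[r] = -0.7517, γ^t·E[r] = -0.493177, running G = -4.351571
t=5: π = [0.2727, 0.2501, 0.4772], E[r] = -0.7503, γ^t·E[r] = -0.443066, running G = -4.794637
t=6: π = [0.2727, 0.2500, 0.4773], E[r] = -0.7501, γ^t·E[r] = -0.398616, running G = -5.193253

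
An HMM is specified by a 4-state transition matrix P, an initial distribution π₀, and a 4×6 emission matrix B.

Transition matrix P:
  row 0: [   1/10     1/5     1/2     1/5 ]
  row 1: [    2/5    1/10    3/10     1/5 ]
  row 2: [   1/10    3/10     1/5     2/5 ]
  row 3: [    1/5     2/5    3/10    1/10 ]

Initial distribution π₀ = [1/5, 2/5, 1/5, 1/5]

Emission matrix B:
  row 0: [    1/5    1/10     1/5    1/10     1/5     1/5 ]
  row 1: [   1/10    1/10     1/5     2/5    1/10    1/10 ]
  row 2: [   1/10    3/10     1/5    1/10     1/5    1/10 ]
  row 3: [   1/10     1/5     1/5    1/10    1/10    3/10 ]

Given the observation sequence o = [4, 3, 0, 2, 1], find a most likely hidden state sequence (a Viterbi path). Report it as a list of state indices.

t=0: δ = [4.000e-02, 4.000e-02, 4.000e-02, 2.000e-02]  (obs o_0=4)
t=1: δ = [1.600e-03, 4.800e-03, 2.000e-03, 1.600e-03]  ψ = [1, 2, 0, 2]  (obs o_1=3)
t=2: δ = [3.840e-04, 6.400e-05, 1.440e-04, 9.600e-05]  ψ = [1, 3, 1, 1]  (obs o_2=0)
t=3: δ = [7.680e-06, 1.536e-05, 3.840e-05, 1.536e-05]  ψ = [0, 0, 0, 0]  (obs o_3=2)
t=4: δ = [6.144e-07, 1.152e-06, 2.304e-06, 3.072e-06]  ψ = [1, 2, 2, 2]  (obs o_4=1)
backtrack: best end state = 3; path = [2, 1, 0, 2, 3]

path = [2, 1, 0, 2, 3]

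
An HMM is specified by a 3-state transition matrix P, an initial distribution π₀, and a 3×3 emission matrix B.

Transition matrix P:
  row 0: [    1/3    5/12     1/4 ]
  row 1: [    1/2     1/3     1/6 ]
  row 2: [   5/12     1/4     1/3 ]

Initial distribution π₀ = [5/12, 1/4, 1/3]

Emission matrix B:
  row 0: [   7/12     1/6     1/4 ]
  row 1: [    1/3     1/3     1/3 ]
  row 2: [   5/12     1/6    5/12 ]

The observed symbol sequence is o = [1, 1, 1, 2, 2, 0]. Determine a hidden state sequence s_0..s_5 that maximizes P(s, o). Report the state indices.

path = [0, 1, 1, 0, 1, 0]

t=0: δ = [6.944e-02, 8.333e-02, 5.556e-02]  (obs o_0=1)
t=1: δ = [6.944e-03, 9.645e-03, 3.086e-03]  ψ = [1, 0, 2]  (obs o_1=1)
t=2: δ = [8.038e-04, 1.072e-03, 2.894e-04]  ψ = [1, 1, 0]  (obs o_2=1)
t=3: δ = [1.340e-04, 1.191e-04, 8.372e-05]  ψ = [1, 1, 0]  (obs o_3=2)
t=4: δ = [1.488e-05, 1.861e-05, 1.395e-05]  ψ = [1, 0, 0]  (obs o_4=2)
t=5: δ = [5.427e-06, 2.067e-06, 1.938e-06]  ψ = [1, 0, 2]  (obs o_5=0)
backtrack: best end state = 0; path = [0, 1, 1, 0, 1, 0]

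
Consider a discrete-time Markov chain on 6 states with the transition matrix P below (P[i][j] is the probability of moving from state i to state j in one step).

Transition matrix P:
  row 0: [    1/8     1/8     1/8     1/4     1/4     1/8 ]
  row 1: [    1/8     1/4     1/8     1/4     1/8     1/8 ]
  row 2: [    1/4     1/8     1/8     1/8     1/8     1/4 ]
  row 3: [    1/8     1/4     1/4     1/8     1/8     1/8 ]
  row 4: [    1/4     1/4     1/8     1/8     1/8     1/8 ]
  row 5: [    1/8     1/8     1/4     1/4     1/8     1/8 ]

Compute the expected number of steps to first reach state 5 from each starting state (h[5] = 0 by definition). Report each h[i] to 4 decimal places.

h = [6.9659, 6.9644, 6.1060, 6.8690, 6.9765, 0.0000]

First-step conditioning: h[5] = 0; for i ≠ 5, h[i] = 1 + Σ_k P[i][k]·h[k].
  h[0] = 1 + 1/8·h[0] + 1/8·h[1] + 1/8·h[2] + 1/4·h[3] + 1/4·h[4]
  h[1] = 1 + 1/8·h[0] + 1/4·h[1] + 1/8·h[2] + 1/4·h[3] + 1/8·h[4]
  h[2] = 1 + 1/4·h[0] + 1/8·h[1] + 1/8·h[2] + 1/8·h[3] + 1/8·h[4]
  h[3] = 1 + 1/8·h[0] + 1/4·h[1] + 1/4·h[2] + 1/8·h[3] + 1/8·h[4]
  h[4] = 1 + 1/4·h[0] + 1/4·h[1] + 1/8·h[2] + 1/8·h[3] + 1/8·h[4]
Solving the 5×5 linear system over states ≠ 5 gives exactly h = [9202/1321, 9200/1321, 8066/1321, 9074/1321, 9216/1321, 0] (h[5] = 0 is the target).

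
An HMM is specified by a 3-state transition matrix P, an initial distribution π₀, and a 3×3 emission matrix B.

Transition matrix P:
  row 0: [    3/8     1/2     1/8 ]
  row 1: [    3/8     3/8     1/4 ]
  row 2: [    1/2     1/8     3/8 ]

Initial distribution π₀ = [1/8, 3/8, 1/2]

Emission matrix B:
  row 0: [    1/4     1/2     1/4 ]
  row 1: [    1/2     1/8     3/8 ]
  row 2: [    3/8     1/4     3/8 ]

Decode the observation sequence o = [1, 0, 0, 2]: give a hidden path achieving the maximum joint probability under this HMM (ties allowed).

path = [2, 0, 1, 1]

t=0: δ = [6.250e-02, 4.688e-02, 1.250e-01]  (obs o_0=1)
t=1: δ = [1.562e-02, 1.562e-02, 1.758e-02]  ψ = [2, 0, 2]  (obs o_1=0)
t=2: δ = [2.197e-03, 3.906e-03, 2.472e-03]  ψ = [2, 0, 2]  (obs o_2=0)
t=3: δ = [3.662e-04, 5.493e-04, 3.662e-04]  ψ = [1, 1, 1]  (obs o_3=2)
backtrack: best end state = 1; path = [2, 0, 1, 1]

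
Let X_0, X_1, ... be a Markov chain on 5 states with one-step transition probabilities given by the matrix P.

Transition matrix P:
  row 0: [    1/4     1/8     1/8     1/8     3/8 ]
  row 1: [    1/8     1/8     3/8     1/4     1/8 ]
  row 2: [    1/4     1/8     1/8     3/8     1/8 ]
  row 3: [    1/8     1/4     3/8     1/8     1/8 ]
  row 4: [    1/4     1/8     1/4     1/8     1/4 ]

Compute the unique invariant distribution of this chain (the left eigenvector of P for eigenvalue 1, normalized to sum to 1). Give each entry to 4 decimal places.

Balance equations π_j = Σ_i π_i·P[i][j]:
  π_0 = 1/4·π_0 + 1/8·π_1 + 1/4·π_2 + 1/8·π_3 + 1/4·π_4
  π_1 = 1/8·π_0 + 1/8·π_1 + 1/8·π_2 + 1/4·π_3 + 1/8·π_4
  π_2 = 1/8·π_0 + 3/8·π_1 + 1/8·π_2 + 3/8·π_3 + 1/4·π_4
  π_3 = 1/8·π_0 + 1/4·π_1 + 3/8·π_2 + 1/8·π_3 + 1/8·π_4
  normalize: π_0 + π_1 + π_2 + π_3 + π_4 = 1
Solving the linear system gives exactly π = [50/243, 329/2187, 58/243, 445/2187, 49/243].

π = [0.2058, 0.1504, 0.2387, 0.2035, 0.2016]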